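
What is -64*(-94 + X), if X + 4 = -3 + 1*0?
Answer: 6464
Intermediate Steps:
X = -7 (X = -4 + (-3 + 1*0) = -4 + (-3 + 0) = -4 - 3 = -7)
-64*(-94 + X) = -64*(-94 - 7) = -64*(-101) = 6464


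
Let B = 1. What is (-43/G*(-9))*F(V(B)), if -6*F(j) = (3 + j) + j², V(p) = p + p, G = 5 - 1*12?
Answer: 1161/14 ≈ 82.929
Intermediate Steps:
G = -7 (G = 5 - 12 = -7)
V(p) = 2*p
F(j) = -½ - j/6 - j²/6 (F(j) = -((3 + j) + j²)/6 = -(3 + j + j²)/6 = -½ - j/6 - j²/6)
(-43/G*(-9))*F(V(B)) = (-43/(-7)*(-9))*(-½ - 1/3 - (2*1)²/6) = (-43*(-⅐)*(-9))*(-½ - ⅙*2 - ⅙*2²) = ((43/7)*(-9))*(-½ - ⅓ - ⅙*4) = -387*(-½ - ⅓ - ⅔)/7 = -387/7*(-3/2) = 1161/14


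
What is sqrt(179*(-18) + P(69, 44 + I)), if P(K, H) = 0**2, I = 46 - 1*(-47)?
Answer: 3*I*sqrt(358) ≈ 56.763*I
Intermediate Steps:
I = 93 (I = 46 + 47 = 93)
P(K, H) = 0
sqrt(179*(-18) + P(69, 44 + I)) = sqrt(179*(-18) + 0) = sqrt(-3222 + 0) = sqrt(-3222) = 3*I*sqrt(358)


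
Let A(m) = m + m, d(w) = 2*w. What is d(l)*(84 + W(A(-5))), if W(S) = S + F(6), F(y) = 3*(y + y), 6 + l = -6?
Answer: -2640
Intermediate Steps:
l = -12 (l = -6 - 6 = -12)
F(y) = 6*y (F(y) = 3*(2*y) = 6*y)
A(m) = 2*m
W(S) = 36 + S (W(S) = S + 6*6 = S + 36 = 36 + S)
d(l)*(84 + W(A(-5))) = (2*(-12))*(84 + (36 + 2*(-5))) = -24*(84 + (36 - 10)) = -24*(84 + 26) = -24*110 = -2640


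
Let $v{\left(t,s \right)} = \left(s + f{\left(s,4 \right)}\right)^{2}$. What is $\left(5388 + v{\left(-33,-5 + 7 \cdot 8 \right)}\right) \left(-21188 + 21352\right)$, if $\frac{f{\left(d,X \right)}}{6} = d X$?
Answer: $267486132$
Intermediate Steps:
$f{\left(d,X \right)} = 6 X d$ ($f{\left(d,X \right)} = 6 d X = 6 X d$)
$v{\left(t,s \right)} = 625 s^{2}$ ($v{\left(t,s \right)} = \left(s + 6 \cdot 4 s\right)^{2} = \left(s + 24 s\right)^{2} = \left(25 s\right)^{2} = 625 s^{2}$)
$\left(5388 + v{\left(-33,-5 + 7 \cdot 8 \right)}\right) \left(-21188 + 21352\right) = \left(5388 + 625 \left(-5 + 7 \cdot 8\right)^{2}\right) \left(-21188 + 21352\right) = \left(5388 + 625 \left(-5 + 56\right)^{2}\right) 164 = \left(5388 + 625 \cdot 51^{2}\right) 164 = \left(5388 + 625 \cdot 2601\right) 164 = \left(5388 + 1625625\right) 164 = 1631013 \cdot 164 = 267486132$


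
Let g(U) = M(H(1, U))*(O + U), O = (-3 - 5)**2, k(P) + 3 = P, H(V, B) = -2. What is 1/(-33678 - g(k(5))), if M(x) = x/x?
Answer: -1/33744 ≈ -2.9635e-5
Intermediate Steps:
k(P) = -3 + P
M(x) = 1
O = 64 (O = (-8)**2 = 64)
g(U) = 64 + U (g(U) = 1*(64 + U) = 64 + U)
1/(-33678 - g(k(5))) = 1/(-33678 - (64 + (-3 + 5))) = 1/(-33678 - (64 + 2)) = 1/(-33678 - 1*66) = 1/(-33678 - 66) = 1/(-33744) = -1/33744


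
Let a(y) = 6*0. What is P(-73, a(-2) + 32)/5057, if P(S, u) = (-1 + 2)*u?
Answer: 32/5057 ≈ 0.0063279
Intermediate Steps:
a(y) = 0
P(S, u) = u (P(S, u) = 1*u = u)
P(-73, a(-2) + 32)/5057 = (0 + 32)/5057 = 32*(1/5057) = 32/5057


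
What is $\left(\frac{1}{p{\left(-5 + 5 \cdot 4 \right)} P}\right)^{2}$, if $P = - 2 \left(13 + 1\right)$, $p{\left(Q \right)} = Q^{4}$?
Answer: $\frac{1}{2009306250000} \approx 4.9768 \cdot 10^{-13}$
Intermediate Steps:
$P = -28$ ($P = \left(-2\right) 14 = -28$)
$\left(\frac{1}{p{\left(-5 + 5 \cdot 4 \right)} P}\right)^{2} = \left(\frac{1}{\left(-5 + 5 \cdot 4\right)^{4} \left(-28\right)}\right)^{2} = \left(\frac{1}{\left(-5 + 20\right)^{4}} \left(- \frac{1}{28}\right)\right)^{2} = \left(\frac{1}{15^{4}} \left(- \frac{1}{28}\right)\right)^{2} = \left(\frac{1}{50625} \left(- \frac{1}{28}\right)\right)^{2} = \left(- \frac{1}{1417500}\right)^{2} = \frac{1}{2009306250000}$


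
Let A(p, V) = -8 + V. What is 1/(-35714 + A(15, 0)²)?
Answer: -1/35650 ≈ -2.8051e-5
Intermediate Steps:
1/(-35714 + A(15, 0)²) = 1/(-35714 + (-8 + 0)²) = 1/(-35714 + (-8)²) = 1/(-35714 + 64) = 1/(-35650) = -1/35650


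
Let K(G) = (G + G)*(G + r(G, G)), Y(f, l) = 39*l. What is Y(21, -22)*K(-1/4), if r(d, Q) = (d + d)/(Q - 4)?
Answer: -3861/68 ≈ -56.779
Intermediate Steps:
r(d, Q) = 2*d/(-4 + Q) (r(d, Q) = (2*d)/(-4 + Q) = 2*d/(-4 + Q))
K(G) = 2*G*(G + 2*G/(-4 + G)) (K(G) = (G + G)*(G + 2*G/(-4 + G)) = (2*G)*(G + 2*G/(-4 + G)) = 2*G*(G + 2*G/(-4 + G)))
Y(21, -22)*K(-1/4) = (39*(-22))*(2*(-1/4)**2*(-2 - 1/4)/(-4 - 1/4)) = -1716*(-1*1/4)**2*(-2 - 1*1/4)/(-4 - 1*1/4) = -1716*(-1/4)**2*(-2 - 1/4)/(-4 - 1/4) = -1716*(-9)/(16*(-17/4)*4) = -1716*(-4)*(-9)/(16*17*4) = -858*9/136 = -3861/68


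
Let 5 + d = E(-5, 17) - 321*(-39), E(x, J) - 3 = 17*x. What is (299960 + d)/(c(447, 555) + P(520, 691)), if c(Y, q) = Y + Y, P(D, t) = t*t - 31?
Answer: 39049/59793 ≈ 0.65307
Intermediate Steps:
P(D, t) = -31 + t² (P(D, t) = t² - 31 = -31 + t²)
c(Y, q) = 2*Y
E(x, J) = 3 + 17*x
d = 12432 (d = -5 + ((3 + 17*(-5)) - 321*(-39)) = -5 + ((3 - 85) + 12519) = -5 + (-82 + 12519) = -5 + 12437 = 12432)
(299960 + d)/(c(447, 555) + P(520, 691)) = (299960 + 12432)/(2*447 + (-31 + 691²)) = 312392/(894 + (-31 + 477481)) = 312392/(894 + 477450) = 312392/478344 = 312392*(1/478344) = 39049/59793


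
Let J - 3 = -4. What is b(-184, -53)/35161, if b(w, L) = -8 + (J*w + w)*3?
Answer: -8/35161 ≈ -0.00022752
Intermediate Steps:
J = -1 (J = 3 - 4 = -1)
b(w, L) = -8 (b(w, L) = -8 + (-w + w)*3 = -8 + 0*3 = -8 + 0 = -8)
b(-184, -53)/35161 = -8/35161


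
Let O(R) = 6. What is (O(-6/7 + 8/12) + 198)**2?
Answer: 41616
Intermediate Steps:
(O(-6/7 + 8/12) + 198)**2 = (6 + 198)**2 = 204**2 = 41616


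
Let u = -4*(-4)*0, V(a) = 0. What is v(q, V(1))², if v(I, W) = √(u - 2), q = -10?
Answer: -2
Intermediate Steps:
u = 0 (u = 16*0 = 0)
v(I, W) = I*√2 (v(I, W) = √(0 - 2) = √(-2) = I*√2)
v(q, V(1))² = (I*√2)² = -2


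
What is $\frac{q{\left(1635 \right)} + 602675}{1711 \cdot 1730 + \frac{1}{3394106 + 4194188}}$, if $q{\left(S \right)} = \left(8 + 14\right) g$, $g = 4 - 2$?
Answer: $\frac{4573608971386}{22461577888821} \approx 0.20362$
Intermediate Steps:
$g = 2$
$q{\left(S \right)} = 44$ ($q{\left(S \right)} = \left(8 + 14\right) 2 = 22 \cdot 2 = 44$)
$\frac{q{\left(1635 \right)} + 602675}{1711 \cdot 1730 + \frac{1}{3394106 + 4194188}} = \frac{44 + 602675}{1711 \cdot 1730 + \frac{1}{3394106 + 4194188}} = \frac{602719}{2960030 + \frac{1}{7588294}} = \frac{602719}{\frac{22461577888821}{7588294}} = 602719 \cdot \frac{7588294}{22461577888821} = \frac{4573608971386}{22461577888821}$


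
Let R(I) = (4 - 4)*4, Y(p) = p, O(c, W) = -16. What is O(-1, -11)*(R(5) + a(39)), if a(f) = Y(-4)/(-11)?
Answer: -64/11 ≈ -5.8182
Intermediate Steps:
R(I) = 0 (R(I) = 0*4 = 0)
a(f) = 4/11 (a(f) = -4/(-11) = -4*(-1/11) = 4/11)
O(-1, -11)*(R(5) + a(39)) = -16*(0 + 4/11) = -16*4/11 = -64/11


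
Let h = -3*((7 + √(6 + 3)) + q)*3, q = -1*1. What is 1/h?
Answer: -1/81 ≈ -0.012346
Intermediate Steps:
q = -1
h = -81 (h = -3*((7 + √(6 + 3)) - 1)*3 = -3*((7 + √9) - 1)*3 = -3*((7 + 3) - 1)*3 = -3*(10 - 1)*3 = -3*9*3 = -27*3 = -81)
1/h = 1/(-81) = -1/81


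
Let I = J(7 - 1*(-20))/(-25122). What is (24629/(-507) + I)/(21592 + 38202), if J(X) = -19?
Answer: -206240035/253862482692 ≈ -0.00081241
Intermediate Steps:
I = 19/25122 (I = -19/(-25122) = -19*(-1/25122) = 19/25122 ≈ 0.00075631)
(24629/(-507) + I)/(21592 + 38202) = (24629/(-507) + 19/25122)/(21592 + 38202) = (24629*(-1/507) + 19/25122)/59794 = (-24629/507 + 19/25122)*(1/59794) = -206240035/4245618*1/59794 = -206240035/253862482692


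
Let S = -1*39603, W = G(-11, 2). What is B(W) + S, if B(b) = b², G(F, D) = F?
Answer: -39482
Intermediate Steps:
W = -11
S = -39603
B(W) + S = (-11)² - 39603 = 121 - 39603 = -39482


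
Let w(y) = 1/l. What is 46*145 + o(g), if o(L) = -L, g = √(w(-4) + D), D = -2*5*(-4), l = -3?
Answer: 6670 - √357/3 ≈ 6663.7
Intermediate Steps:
w(y) = -⅓ (w(y) = 1/(-3) = -⅓)
D = 40 (D = -10*(-4) = 40)
g = √357/3 (g = √(-⅓ + 40) = √(119/3) = √357/3 ≈ 6.2981)
46*145 + o(g) = 46*145 - √357/3 = 6670 - √357/3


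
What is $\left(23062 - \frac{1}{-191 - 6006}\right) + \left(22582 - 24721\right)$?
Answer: $\frac{129659832}{6197} \approx 20923.0$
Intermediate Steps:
$\left(23062 - \frac{1}{-191 - 6006}\right) + \left(22582 - 24721\right) = \left(23062 - \frac{1}{-6197}\right) - 2139 = \left(23062 - - \frac{1}{6197}\right) - 2139 = \left(23062 + \frac{1}{6197}\right) - 2139 = \frac{142915215}{6197} - 2139 = \frac{129659832}{6197}$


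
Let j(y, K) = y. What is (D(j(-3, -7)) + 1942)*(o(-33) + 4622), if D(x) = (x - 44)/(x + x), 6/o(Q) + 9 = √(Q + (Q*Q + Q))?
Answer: 8489531437/942 + 11699*√1023/942 ≈ 9.0126e+6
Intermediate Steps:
o(Q) = 6/(-9 + √(Q² + 2*Q)) (o(Q) = 6/(-9 + √(Q + (Q*Q + Q))) = 6/(-9 + √(Q + (Q² + Q))) = 6/(-9 + √(Q + (Q + Q²))) = 6/(-9 + √(Q² + 2*Q)))
D(x) = (-44 + x)/(2*x) (D(x) = (-44 + x)/((2*x)) = (-44 + x)*(1/(2*x)) = (-44 + x)/(2*x))
(D(j(-3, -7)) + 1942)*(o(-33) + 4622) = ((½)*(-44 - 3)/(-3) + 1942)*(6/(-9 + √(-33*(2 - 33))) + 4622) = ((½)*(-⅓)*(-47) + 1942)*(6/(-9 + √(-33*(-31))) + 4622) = (47/6 + 1942)*(6/(-9 + √1023) + 4622) = 11699*(4622 + 6/(-9 + √1023))/6 = 27036389/3 + 11699/(-9 + √1023)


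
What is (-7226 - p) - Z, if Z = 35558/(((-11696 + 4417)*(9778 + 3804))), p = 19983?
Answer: -1344986808222/49431689 ≈ -27209.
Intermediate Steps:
Z = -17779/49431689 (Z = 35558/((-7279*13582)) = 35558/(-98863378) = 35558*(-1/98863378) = -17779/49431689 ≈ -0.00035967)
(-7226 - p) - Z = (-7226 - 1*19983) - 1*(-17779/49431689) = (-7226 - 19983) + 17779/49431689 = -27209 + 17779/49431689 = -1344986808222/49431689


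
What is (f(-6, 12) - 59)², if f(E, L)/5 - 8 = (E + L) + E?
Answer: 361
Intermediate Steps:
f(E, L) = 40 + 5*L + 10*E (f(E, L) = 40 + 5*((E + L) + E) = 40 + 5*(L + 2*E) = 40 + (5*L + 10*E) = 40 + 5*L + 10*E)
(f(-6, 12) - 59)² = ((40 + 5*12 + 10*(-6)) - 59)² = ((40 + 60 - 60) - 59)² = (40 - 59)² = (-19)² = 361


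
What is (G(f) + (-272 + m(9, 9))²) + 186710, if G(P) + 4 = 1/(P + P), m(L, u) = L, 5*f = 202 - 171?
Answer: 15864255/62 ≈ 2.5588e+5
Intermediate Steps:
f = 31/5 (f = (202 - 171)/5 = (⅕)*31 = 31/5 ≈ 6.2000)
G(P) = -4 + 1/(2*P) (G(P) = -4 + 1/(P + P) = -4 + 1/(2*P))
(G(f) + (-272 + m(9, 9))²) + 186710 = ((-4 + 1/(2*(31/5))) + (-272 + 9)²) + 186710 = ((-4 + (½)*(5/31)) + (-263)²) + 186710 = ((-4 + 5/62) + 69169) + 186710 = (-243/62 + 69169) + 186710 = 4288235/62 + 186710 = 15864255/62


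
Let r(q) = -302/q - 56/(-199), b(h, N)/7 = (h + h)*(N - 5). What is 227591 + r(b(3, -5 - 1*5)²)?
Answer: 8987932439201/39491550 ≈ 2.2759e+5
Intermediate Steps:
b(h, N) = 14*h*(-5 + N) (b(h, N) = 7*((h + h)*(N - 5)) = 7*((2*h)*(-5 + N)) = 7*(2*h*(-5 + N)) = 14*h*(-5 + N))
r(q) = 56/199 - 302/q (r(q) = -302/q - 56*(-1/199) = -302/q + 56/199 = 56/199 - 302/q)
227591 + r(b(3, -5 - 1*5)²) = 227591 + (56/199 - 302*1/(1764*(-5 + (-5 - 1*5))²)) = 227591 + (56/199 - 302*1/(1764*(-5 + (-5 - 5))²)) = 227591 + (56/199 - 302*1/(1764*(-5 - 10)²)) = 227591 + (56/199 - 302/((14*3*(-15))²)) = 227591 + (56/199 - 302/((-630)²)) = 227591 + (56/199 - 302/396900) = 227591 + (56/199 - 302*1/396900) = 227591 + (56/199 - 151/198450) = 227591 + 11083151/39491550 = 8987932439201/39491550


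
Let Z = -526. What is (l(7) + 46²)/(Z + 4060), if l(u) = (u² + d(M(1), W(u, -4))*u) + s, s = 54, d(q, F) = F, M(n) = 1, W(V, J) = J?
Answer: 2191/3534 ≈ 0.61998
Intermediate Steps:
l(u) = 54 + u² - 4*u (l(u) = (u² - 4*u) + 54 = 54 + u² - 4*u)
(l(7) + 46²)/(Z + 4060) = ((54 + 7² - 4*7) + 46²)/(-526 + 4060) = ((54 + 49 - 28) + 2116)/3534 = (75 + 2116)*(1/3534) = 2191*(1/3534) = 2191/3534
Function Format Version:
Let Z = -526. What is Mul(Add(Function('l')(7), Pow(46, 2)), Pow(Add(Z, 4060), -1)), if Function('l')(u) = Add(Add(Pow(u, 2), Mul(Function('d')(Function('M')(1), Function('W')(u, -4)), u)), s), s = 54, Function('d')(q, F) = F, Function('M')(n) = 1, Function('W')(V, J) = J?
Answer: Rational(2191, 3534) ≈ 0.61998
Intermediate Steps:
Function('l')(u) = Add(54, Pow(u, 2), Mul(-4, u)) (Function('l')(u) = Add(Add(Pow(u, 2), Mul(-4, u)), 54) = Add(54, Pow(u, 2), Mul(-4, u)))
Mul(Add(Function('l')(7), Pow(46, 2)), Pow(Add(Z, 4060), -1)) = Mul(Add(Add(54, Pow(7, 2), Mul(-4, 7)), Pow(46, 2)), Pow(Add(-526, 4060), -1)) = Mul(Add(Add(54, 49, -28), 2116), Pow(3534, -1)) = Mul(Add(75, 2116), Rational(1, 3534)) = Mul(2191, Rational(1, 3534)) = Rational(2191, 3534)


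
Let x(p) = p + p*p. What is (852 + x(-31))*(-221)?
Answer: -393822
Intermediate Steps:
x(p) = p + p²
(852 + x(-31))*(-221) = (852 - 31*(1 - 31))*(-221) = (852 - 31*(-30))*(-221) = (852 + 930)*(-221) = 1782*(-221) = -393822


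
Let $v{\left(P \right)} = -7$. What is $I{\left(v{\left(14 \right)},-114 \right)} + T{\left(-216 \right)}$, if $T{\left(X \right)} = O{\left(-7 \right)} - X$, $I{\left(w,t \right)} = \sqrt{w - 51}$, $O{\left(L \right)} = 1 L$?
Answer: $209 + i \sqrt{58} \approx 209.0 + 7.6158 i$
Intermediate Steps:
$O{\left(L \right)} = L$
$I{\left(w,t \right)} = \sqrt{-51 + w}$
$T{\left(X \right)} = -7 - X$
$I{\left(v{\left(14 \right)},-114 \right)} + T{\left(-216 \right)} = \sqrt{-51 - 7} - -209 = \sqrt{-58} + \left(-7 + 216\right) = i \sqrt{58} + 209 = 209 + i \sqrt{58}$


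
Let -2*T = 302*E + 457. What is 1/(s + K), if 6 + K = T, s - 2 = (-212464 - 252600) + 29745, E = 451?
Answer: -2/1007305 ≈ -1.9855e-6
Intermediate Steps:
T = -136659/2 (T = -(302*451 + 457)/2 = -(136202 + 457)/2 = -½*136659 = -136659/2 ≈ -68330.)
s = -435317 (s = 2 + ((-212464 - 252600) + 29745) = 2 + (-465064 + 29745) = 2 - 435319 = -435317)
K = -136671/2 (K = -6 - 136659/2 = -136671/2 ≈ -68336.)
1/(s + K) = 1/(-435317 - 136671/2) = 1/(-1007305/2) = -2/1007305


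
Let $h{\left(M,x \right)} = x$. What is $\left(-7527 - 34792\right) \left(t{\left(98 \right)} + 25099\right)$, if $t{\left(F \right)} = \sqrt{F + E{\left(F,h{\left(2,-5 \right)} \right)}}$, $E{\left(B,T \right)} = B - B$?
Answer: $-1062164581 - 296233 \sqrt{2} \approx -1.0626 \cdot 10^{9}$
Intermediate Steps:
$E{\left(B,T \right)} = 0$
$t{\left(F \right)} = \sqrt{F}$ ($t{\left(F \right)} = \sqrt{F + 0} = \sqrt{F}$)
$\left(-7527 - 34792\right) \left(t{\left(98 \right)} + 25099\right) = \left(-7527 - 34792\right) \left(\sqrt{98} + 25099\right) = - 42319 \left(7 \sqrt{2} + 25099\right) = - 42319 \left(25099 + 7 \sqrt{2}\right) = -1062164581 - 296233 \sqrt{2}$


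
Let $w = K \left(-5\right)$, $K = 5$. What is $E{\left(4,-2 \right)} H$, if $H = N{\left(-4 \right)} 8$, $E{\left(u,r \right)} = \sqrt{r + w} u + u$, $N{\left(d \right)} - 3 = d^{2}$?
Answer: $608 + 1824 i \sqrt{3} \approx 608.0 + 3159.3 i$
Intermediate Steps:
$w = -25$ ($w = 5 \left(-5\right) = -25$)
$N{\left(d \right)} = 3 + d^{2}$
$E{\left(u,r \right)} = u + u \sqrt{-25 + r}$ ($E{\left(u,r \right)} = \sqrt{r - 25} u + u = \sqrt{-25 + r} u + u = u \sqrt{-25 + r} + u = u + u \sqrt{-25 + r}$)
$H = 152$ ($H = \left(3 + \left(-4\right)^{2}\right) 8 = \left(3 + 16\right) 8 = 19 \cdot 8 = 152$)
$E{\left(4,-2 \right)} H = 4 \left(1 + \sqrt{-25 - 2}\right) 152 = 4 \left(1 + \sqrt{-27}\right) 152 = 4 \left(1 + 3 i \sqrt{3}\right) 152 = \left(4 + 12 i \sqrt{3}\right) 152 = 608 + 1824 i \sqrt{3}$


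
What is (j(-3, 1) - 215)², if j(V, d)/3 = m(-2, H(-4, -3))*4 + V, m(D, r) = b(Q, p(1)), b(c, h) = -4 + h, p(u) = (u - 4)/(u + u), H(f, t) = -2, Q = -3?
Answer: 84100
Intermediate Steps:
p(u) = (-4 + u)/(2*u) (p(u) = (-4 + u)/((2*u)) = (-4 + u)*(1/(2*u)) = (-4 + u)/(2*u))
m(D, r) = -11/2 (m(D, r) = -4 + (½)*(-4 + 1)/1 = -4 + (½)*1*(-3) = -4 - 3/2 = -11/2)
j(V, d) = -66 + 3*V (j(V, d) = 3*(-11/2*4 + V) = 3*(-22 + V) = -66 + 3*V)
(j(-3, 1) - 215)² = ((-66 + 3*(-3)) - 215)² = ((-66 - 9) - 215)² = (-75 - 215)² = (-290)² = 84100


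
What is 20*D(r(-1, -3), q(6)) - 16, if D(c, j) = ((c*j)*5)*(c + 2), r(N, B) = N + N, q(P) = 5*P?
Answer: -16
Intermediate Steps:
r(N, B) = 2*N
D(c, j) = 5*c*j*(2 + c) (D(c, j) = (5*c*j)*(2 + c) = 5*c*j*(2 + c))
20*D(r(-1, -3), q(6)) - 16 = 20*(5*(2*(-1))*(5*6)*(2 + 2*(-1))) - 16 = 20*(5*(-2)*30*(2 - 2)) - 16 = 20*(5*(-2)*30*0) - 16 = 20*0 - 16 = 0 - 16 = -16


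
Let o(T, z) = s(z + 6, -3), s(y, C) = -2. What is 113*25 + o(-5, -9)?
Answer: 2823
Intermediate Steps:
o(T, z) = -2
113*25 + o(-5, -9) = 113*25 - 2 = 2825 - 2 = 2823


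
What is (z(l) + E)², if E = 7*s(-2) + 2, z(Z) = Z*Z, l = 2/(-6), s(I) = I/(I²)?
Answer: 625/324 ≈ 1.9290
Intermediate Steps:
s(I) = 1/I (s(I) = I/I² = 1/I)
l = -⅓ (l = 2*(-⅙) = -⅓ ≈ -0.33333)
z(Z) = Z²
E = -3/2 (E = 7/(-2) + 2 = 7*(-½) + 2 = -7/2 + 2 = -3/2 ≈ -1.5000)
(z(l) + E)² = ((-⅓)² - 3/2)² = (⅑ - 3/2)² = (-25/18)² = 625/324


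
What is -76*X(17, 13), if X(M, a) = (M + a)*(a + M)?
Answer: -68400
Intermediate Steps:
X(M, a) = (M + a)² (X(M, a) = (M + a)*(M + a) = (M + a)²)
-76*X(17, 13) = -76*(17 + 13)² = -76*30² = -76*900 = -68400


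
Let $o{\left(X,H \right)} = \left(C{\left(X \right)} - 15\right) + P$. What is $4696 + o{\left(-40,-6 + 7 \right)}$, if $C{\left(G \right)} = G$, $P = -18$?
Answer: $4623$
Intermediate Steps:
$o{\left(X,H \right)} = -33 + X$ ($o{\left(X,H \right)} = \left(X - 15\right) - 18 = \left(-15 + X\right) - 18 = -33 + X$)
$4696 + o{\left(-40,-6 + 7 \right)} = 4696 - 73 = 4623$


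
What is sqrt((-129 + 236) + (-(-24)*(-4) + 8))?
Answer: sqrt(19) ≈ 4.3589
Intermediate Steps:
sqrt((-129 + 236) + (-(-24)*(-4) + 8)) = sqrt(107 + (-8*12 + 8)) = sqrt(107 + (-96 + 8)) = sqrt(107 - 88) = sqrt(19)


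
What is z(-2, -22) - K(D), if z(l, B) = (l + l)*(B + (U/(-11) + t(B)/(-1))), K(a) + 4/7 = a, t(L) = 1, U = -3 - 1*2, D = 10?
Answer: 6218/77 ≈ 80.753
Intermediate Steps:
U = -5 (U = -3 - 2 = -5)
K(a) = -4/7 + a
z(l, B) = 2*l*(-6/11 + B) (z(l, B) = (l + l)*(B + (-5/(-11) + 1/(-1))) = (2*l)*(B + (-5*(-1/11) + 1*(-1))) = (2*l)*(B + (5/11 - 1)) = (2*l)*(B - 6/11) = (2*l)*(-6/11 + B) = 2*l*(-6/11 + B))
z(-2, -22) - K(D) = (2/11)*(-2)*(-6 + 11*(-22)) - (-4/7 + 10) = (2/11)*(-2)*(-6 - 242) - 1*66/7 = (2/11)*(-2)*(-248) - 66/7 = 992/11 - 66/7 = 6218/77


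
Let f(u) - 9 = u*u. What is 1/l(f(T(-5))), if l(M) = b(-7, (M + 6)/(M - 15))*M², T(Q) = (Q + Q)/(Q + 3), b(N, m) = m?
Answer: 19/46240 ≈ 0.00041090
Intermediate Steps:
T(Q) = 2*Q/(3 + Q) (T(Q) = (2*Q)/(3 + Q) = 2*Q/(3 + Q))
f(u) = 9 + u² (f(u) = 9 + u*u = 9 + u²)
l(M) = M²*(6 + M)/(-15 + M) (l(M) = ((M + 6)/(M - 15))*M² = ((6 + M)/(-15 + M))*M² = M²*(6 + M)/(-15 + M))
1/l(f(T(-5))) = 1/((9 + (2*(-5)/(3 - 5))²)²*(6 + (9 + (2*(-5)/(3 - 5))²))/(-15 + (9 + (2*(-5)/(3 - 5))²))) = 1/((9 + (2*(-5)/(-2))²)²*(6 + (9 + (2*(-5)/(-2))²))/(-15 + (9 + (2*(-5)/(-2))²))) = 1/((9 + (2*(-5)*(-½))²)²*(6 + (9 + (2*(-5)*(-½))²))/(-15 + (9 + (2*(-5)*(-½))²))) = 1/((9 + 5²)²*(6 + (9 + 5²))/(-15 + (9 + 5²))) = 1/((9 + 25)²*(6 + (9 + 25))/(-15 + (9 + 25))) = 1/(34²*(6 + 34)/(-15 + 34)) = 1/(1156*40/19) = 1/(1156*(1/19)*40) = 1/(46240/19) = 19/46240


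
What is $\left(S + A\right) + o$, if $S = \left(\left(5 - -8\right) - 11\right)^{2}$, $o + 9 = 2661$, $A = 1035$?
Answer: $3691$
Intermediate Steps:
$o = 2652$ ($o = -9 + 2661 = 2652$)
$S = 4$ ($S = \left(\left(5 + 8\right) - 11\right)^{2} = \left(13 - 11\right)^{2} = 2^{2} = 4$)
$\left(S + A\right) + o = \left(4 + 1035\right) + 2652 = 1039 + 2652 = 3691$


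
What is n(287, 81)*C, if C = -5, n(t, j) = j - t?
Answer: 1030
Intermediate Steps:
n(287, 81)*C = (81 - 1*287)*(-5) = (81 - 287)*(-5) = -206*(-5) = 1030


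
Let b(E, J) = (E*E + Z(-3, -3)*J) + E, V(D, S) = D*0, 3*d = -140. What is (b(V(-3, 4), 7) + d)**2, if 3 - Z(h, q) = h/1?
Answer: 196/9 ≈ 21.778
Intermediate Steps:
d = -140/3 (d = (1/3)*(-140) = -140/3 ≈ -46.667)
V(D, S) = 0
Z(h, q) = 3 - h (Z(h, q) = 3 - h/1 = 3 - h)
b(E, J) = E + E**2 + 6*J (b(E, J) = (E*E + (3 - 1*(-3))*J) + E = (E**2 + (3 + 3)*J) + E = (E**2 + 6*J) + E = E + E**2 + 6*J)
(b(V(-3, 4), 7) + d)**2 = ((0 + 0**2 + 6*7) - 140/3)**2 = ((0 + 0 + 42) - 140/3)**2 = (42 - 140/3)**2 = (-14/3)**2 = 196/9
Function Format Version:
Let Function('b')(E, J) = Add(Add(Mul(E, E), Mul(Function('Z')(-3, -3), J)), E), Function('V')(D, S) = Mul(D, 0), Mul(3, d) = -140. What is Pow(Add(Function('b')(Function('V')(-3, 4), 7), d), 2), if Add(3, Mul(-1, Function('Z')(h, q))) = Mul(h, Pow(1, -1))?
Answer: Rational(196, 9) ≈ 21.778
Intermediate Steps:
d = Rational(-140, 3) (d = Mul(Rational(1, 3), -140) = Rational(-140, 3) ≈ -46.667)
Function('V')(D, S) = 0
Function('Z')(h, q) = Add(3, Mul(-1, h)) (Function('Z')(h, q) = Add(3, Mul(-1, Mul(h, Pow(1, -1)))) = Add(3, Mul(-1, Mul(h, 1))) = Add(3, Mul(-1, h)))
Function('b')(E, J) = Add(E, Pow(E, 2), Mul(6, J)) (Function('b')(E, J) = Add(Add(Mul(E, E), Mul(Add(3, Mul(-1, -3)), J)), E) = Add(Add(Pow(E, 2), Mul(Add(3, 3), J)), E) = Add(Add(Pow(E, 2), Mul(6, J)), E) = Add(E, Pow(E, 2), Mul(6, J)))
Pow(Add(Function('b')(Function('V')(-3, 4), 7), d), 2) = Pow(Add(Add(0, Pow(0, 2), Mul(6, 7)), Rational(-140, 3)), 2) = Pow(Add(Add(0, 0, 42), Rational(-140, 3)), 2) = Pow(Add(42, Rational(-140, 3)), 2) = Pow(Rational(-14, 3), 2) = Rational(196, 9)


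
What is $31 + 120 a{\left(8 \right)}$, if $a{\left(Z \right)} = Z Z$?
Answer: $7711$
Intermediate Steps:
$a{\left(Z \right)} = Z^{2}$
$31 + 120 a{\left(8 \right)} = 31 + 120 \cdot 8^{2} = 31 + 120 \cdot 64 = 31 + 7680 = 7711$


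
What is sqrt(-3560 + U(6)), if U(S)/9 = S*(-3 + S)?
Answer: I*sqrt(3398) ≈ 58.292*I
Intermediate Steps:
U(S) = 9*S*(-3 + S) (U(S) = 9*(S*(-3 + S)) = 9*S*(-3 + S))
sqrt(-3560 + U(6)) = sqrt(-3560 + 9*6*(-3 + 6)) = sqrt(-3560 + 9*6*3) = sqrt(-3560 + 162) = sqrt(-3398) = I*sqrt(3398)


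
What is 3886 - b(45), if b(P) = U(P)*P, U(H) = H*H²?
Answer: -4096739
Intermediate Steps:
U(H) = H³
b(P) = P⁴ (b(P) = P³*P = P⁴)
3886 - b(45) = 3886 - 1*45⁴ = 3886 - 1*4100625 = 3886 - 4100625 = -4096739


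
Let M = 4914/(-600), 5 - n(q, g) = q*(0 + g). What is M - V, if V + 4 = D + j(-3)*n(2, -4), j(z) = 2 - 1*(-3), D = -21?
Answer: -4819/100 ≈ -48.190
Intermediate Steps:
n(q, g) = 5 - g*q (n(q, g) = 5 - q*(0 + g) = 5 - q*g = 5 - g*q)
M = -819/100 (M = 4914*(-1/600) = -819/100 ≈ -8.1900)
j(z) = 5 (j(z) = 2 + 3 = 5)
V = 40 (V = -4 + (-21 + 5*(5 - 1*(-4)*2)) = -4 + (-21 + 5*(5 + 8)) = -4 + (-21 + 5*13) = -4 + (-21 + 65) = -4 + 44 = 40)
M - V = -819/100 - 1*40 = -819/100 - 40 = -4819/100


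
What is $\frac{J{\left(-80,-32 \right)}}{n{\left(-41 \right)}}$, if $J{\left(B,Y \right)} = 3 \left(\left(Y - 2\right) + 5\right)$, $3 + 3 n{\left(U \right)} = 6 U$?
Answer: $\frac{87}{83} \approx 1.0482$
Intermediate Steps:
$n{\left(U \right)} = -1 + 2 U$ ($n{\left(U \right)} = -1 + \frac{6 U}{3} = -1 + 2 U$)
$J{\left(B,Y \right)} = 9 + 3 Y$ ($J{\left(B,Y \right)} = 3 \left(\left(Y - 2\right) + 5\right) = 3 \left(\left(-2 + Y\right) + 5\right) = 3 \left(3 + Y\right) = 9 + 3 Y$)
$\frac{J{\left(-80,-32 \right)}}{n{\left(-41 \right)}} = \frac{9 + 3 \left(-32\right)}{-1 + 2 \left(-41\right)} = \frac{9 - 96}{-1 - 82} = - \frac{87}{-83} = \left(-87\right) \left(- \frac{1}{83}\right) = \frac{87}{83}$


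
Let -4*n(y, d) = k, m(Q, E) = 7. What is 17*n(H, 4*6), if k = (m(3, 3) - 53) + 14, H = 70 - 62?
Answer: 136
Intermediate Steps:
H = 8
k = -32 (k = (7 - 53) + 14 = -46 + 14 = -32)
n(y, d) = 8 (n(y, d) = -¼*(-32) = 8)
17*n(H, 4*6) = 17*8 = 136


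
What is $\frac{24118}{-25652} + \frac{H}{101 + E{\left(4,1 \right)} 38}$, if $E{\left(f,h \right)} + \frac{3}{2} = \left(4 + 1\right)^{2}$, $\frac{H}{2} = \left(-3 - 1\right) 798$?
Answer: $- \frac{6704845}{910646} \approx -7.3627$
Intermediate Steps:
$H = -6384$ ($H = 2 \left(-3 - 1\right) 798 = 2 \left(\left(-4\right) 798\right) = 2 \left(-3192\right) = -6384$)
$E{\left(f,h \right)} = \frac{47}{2}$ ($E{\left(f,h \right)} = - \frac{3}{2} + \left(4 + 1\right)^{2} = - \frac{3}{2} + 5^{2} = - \frac{3}{2} + 25 = \frac{47}{2}$)
$\frac{24118}{-25652} + \frac{H}{101 + E{\left(4,1 \right)} 38} = \frac{24118}{-25652} - \frac{6384}{101 + \frac{47}{2} \cdot 38} = 24118 \left(- \frac{1}{25652}\right) - \frac{6384}{101 + 893} = - \frac{12059}{12826} - \frac{6384}{994} = - \frac{12059}{12826} - \frac{456}{71} = - \frac{6704845}{910646}$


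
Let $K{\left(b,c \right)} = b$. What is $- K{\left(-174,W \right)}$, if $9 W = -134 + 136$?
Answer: $174$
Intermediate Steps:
$W = \frac{2}{9}$ ($W = \frac{-134 + 136}{9} = \frac{1}{9} \cdot 2 = \frac{2}{9} \approx 0.22222$)
$- K{\left(-174,W \right)} = \left(-1\right) \left(-174\right) = 174$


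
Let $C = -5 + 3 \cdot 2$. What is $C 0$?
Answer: $0$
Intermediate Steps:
$C = 1$ ($C = -5 + 6 = 1$)
$C 0 = 1 \cdot 0 = 0$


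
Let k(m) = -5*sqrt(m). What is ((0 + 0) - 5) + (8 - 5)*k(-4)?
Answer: -5 - 30*I ≈ -5.0 - 30.0*I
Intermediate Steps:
((0 + 0) - 5) + (8 - 5)*k(-4) = ((0 + 0) - 5) + (8 - 5)*(-10*I) = (0 - 5) + 3*(-10*I) = -5 + 3*(-10*I) = -5 - 30*I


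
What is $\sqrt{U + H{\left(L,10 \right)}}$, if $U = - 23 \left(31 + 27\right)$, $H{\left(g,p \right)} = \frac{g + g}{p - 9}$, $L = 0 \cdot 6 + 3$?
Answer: $4 i \sqrt{83} \approx 36.442 i$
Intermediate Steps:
$L = 3$ ($L = 0 + 3 = 3$)
$H{\left(g,p \right)} = \frac{2 g}{-9 + p}$
$U = -1334$ ($U = \left(-23\right) 58 = -1334$)
$\sqrt{U + H{\left(L,10 \right)}} = \sqrt{-1334 + 2 \cdot 3 \frac{1}{-9 + 10}} = \sqrt{-1334 + 2 \cdot 3 \cdot 1^{-1}} = \sqrt{-1334 + 2 \cdot 3 \cdot 1} = \sqrt{-1334 + 6} = \sqrt{-1328} = 4 i \sqrt{83}$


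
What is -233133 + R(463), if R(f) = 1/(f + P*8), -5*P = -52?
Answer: -636686218/2731 ≈ -2.3313e+5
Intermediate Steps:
P = 52/5 (P = -⅕*(-52) = 52/5 ≈ 10.400)
R(f) = 1/(416/5 + f) (R(f) = 1/(f + (52/5)*8) = 1/(f + 416/5) = 1/(416/5 + f))
-233133 + R(463) = -233133 + 5/(416 + 5*463) = -233133 + 5/(416 + 2315) = -233133 + 5/2731 = -636686218/2731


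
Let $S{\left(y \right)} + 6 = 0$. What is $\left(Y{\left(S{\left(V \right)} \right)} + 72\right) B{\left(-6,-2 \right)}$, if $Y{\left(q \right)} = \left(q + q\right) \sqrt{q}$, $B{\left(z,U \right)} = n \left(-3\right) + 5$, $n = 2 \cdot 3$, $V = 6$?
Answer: $-936 + 156 i \sqrt{6} \approx -936.0 + 382.12 i$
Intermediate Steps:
$S{\left(y \right)} = -6$ ($S{\left(y \right)} = -6 + 0 = -6$)
$n = 6$
$B{\left(z,U \right)} = -13$ ($B{\left(z,U \right)} = 6 \left(-3\right) + 5 = -18 + 5 = -13$)
$Y{\left(q \right)} = 2 q^{\frac{3}{2}}$ ($Y{\left(q \right)} = 2 q \sqrt{q} = 2 q^{\frac{3}{2}}$)
$\left(Y{\left(S{\left(V \right)} \right)} + 72\right) B{\left(-6,-2 \right)} = \left(2 \left(-6\right)^{\frac{3}{2}} + 72\right) \left(-13\right) = \left(2 \left(- 6 i \sqrt{6}\right) + 72\right) \left(-13\right) = \left(- 12 i \sqrt{6} + 72\right) \left(-13\right) = \left(72 - 12 i \sqrt{6}\right) \left(-13\right) = -936 + 156 i \sqrt{6}$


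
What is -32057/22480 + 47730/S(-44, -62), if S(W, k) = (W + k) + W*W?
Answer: 33810203/1371280 ≈ 24.656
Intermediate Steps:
S(W, k) = W + k + W² (S(W, k) = (W + k) + W² = W + k + W²)
-32057/22480 + 47730/S(-44, -62) = -32057/22480 + 47730/(-44 - 62 + (-44)²) = -32057*1/22480 + 47730/(-44 - 62 + 1936) = -32057/22480 + 47730/1830 = -32057/22480 + 47730*(1/1830) = -32057/22480 + 1591/61 = 33810203/1371280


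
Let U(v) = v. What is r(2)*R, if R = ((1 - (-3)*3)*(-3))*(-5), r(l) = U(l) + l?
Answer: 600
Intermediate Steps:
r(l) = 2*l (r(l) = l + l = 2*l)
R = 150 (R = ((1 - 1*(-9))*(-3))*(-5) = ((1 + 9)*(-3))*(-5) = (10*(-3))*(-5) = -30*(-5) = 150)
r(2)*R = (2*2)*150 = 4*150 = 600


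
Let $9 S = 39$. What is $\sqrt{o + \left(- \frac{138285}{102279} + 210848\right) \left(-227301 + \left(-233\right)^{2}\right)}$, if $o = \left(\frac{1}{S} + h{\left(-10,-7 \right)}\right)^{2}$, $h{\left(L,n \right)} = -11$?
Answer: $\frac{2 i \sqrt{1791430963639524427269}}{443209} \approx 1.9099 \cdot 10^{5} i$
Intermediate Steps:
$S = \frac{13}{3}$ ($S = \frac{1}{9} \cdot 39 = \frac{13}{3} \approx 4.3333$)
$o = \frac{19600}{169}$ ($o = \left(\frac{1}{\frac{13}{3}} - 11\right)^{2} = \left(\frac{3}{13} - 11\right)^{2} = \left(- \frac{140}{13}\right)^{2} = \frac{19600}{169} \approx 115.98$)
$\sqrt{o + \left(- \frac{138285}{102279} + 210848\right) \left(-227301 + \left(-233\right)^{2}\right)} = \sqrt{\frac{19600}{169} + \left(- \frac{138285}{102279} + 210848\right) \left(-227301 + \left(-233\right)^{2}\right)} = \sqrt{\frac{19600}{169} + \left(\left(-138285\right) \frac{1}{102279} + 210848\right) \left(-227301 + 54289\right)} = \sqrt{\frac{19600}{169} + \left(- \frac{46095}{34093} + 210848\right) \left(-173012\right)} = \sqrt{\frac{19600}{169} + \frac{7188394769}{34093} \left(-173012\right)} = \sqrt{\frac{19600}{169} - \frac{1243678555774228}{34093}} = \sqrt{- \frac{210181675257621732}{5761717}} = \frac{2 i \sqrt{1791430963639524427269}}{443209}$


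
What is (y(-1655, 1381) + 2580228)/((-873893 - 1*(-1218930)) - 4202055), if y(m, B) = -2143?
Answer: -2578085/3857018 ≈ -0.66841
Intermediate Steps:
(y(-1655, 1381) + 2580228)/((-873893 - 1*(-1218930)) - 4202055) = (-2143 + 2580228)/((-873893 - 1*(-1218930)) - 4202055) = 2578085/((-873893 + 1218930) - 4202055) = 2578085/(345037 - 4202055) = 2578085/(-3857018) = 2578085*(-1/3857018) = -2578085/3857018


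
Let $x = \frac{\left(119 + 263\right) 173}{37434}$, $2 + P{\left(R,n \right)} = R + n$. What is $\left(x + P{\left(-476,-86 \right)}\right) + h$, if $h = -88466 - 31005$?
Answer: $- \frac{2246662052}{18717} \approx -1.2003 \cdot 10^{5}$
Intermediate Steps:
$P{\left(R,n \right)} = -2 + R + n$ ($P{\left(R,n \right)} = -2 + \left(R + n\right) = -2 + R + n$)
$h = -119471$
$x = \frac{33043}{18717}$ ($x = 382 \cdot 173 \cdot \frac{1}{37434} = 66086 \cdot \frac{1}{37434} = \frac{33043}{18717} \approx 1.7654$)
$\left(x + P{\left(-476,-86 \right)}\right) + h = \left(\frac{33043}{18717} - 564\right) - 119471 = - \frac{10523345}{18717} - 119471 = - \frac{2246662052}{18717}$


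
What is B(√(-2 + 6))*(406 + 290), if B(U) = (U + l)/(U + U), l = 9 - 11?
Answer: 0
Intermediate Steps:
l = -2
B(U) = (-2 + U)/(2*U) (B(U) = (U - 2)/(U + U) = (-2 + U)/((2*U)) = (-2 + U)*(1/(2*U)) = (-2 + U)/(2*U))
B(√(-2 + 6))*(406 + 290) = ((-2 + √(-2 + 6))/(2*(√(-2 + 6))))*(406 + 290) = ((-2 + √4)/(2*(√4)))*696 = ((½)*(-2 + 2)/2)*696 = ((½)*(½)*0)*696 = 0*696 = 0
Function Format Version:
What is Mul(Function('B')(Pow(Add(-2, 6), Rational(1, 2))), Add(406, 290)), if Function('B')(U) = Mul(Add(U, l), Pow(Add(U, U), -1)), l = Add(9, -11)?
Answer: 0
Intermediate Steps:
l = -2
Function('B')(U) = Mul(Rational(1, 2), Pow(U, -1), Add(-2, U)) (Function('B')(U) = Mul(Add(U, -2), Pow(Add(U, U), -1)) = Mul(Add(-2, U), Pow(Mul(2, U), -1)) = Mul(Add(-2, U), Mul(Rational(1, 2), Pow(U, -1))) = Mul(Rational(1, 2), Pow(U, -1), Add(-2, U)))
Mul(Function('B')(Pow(Add(-2, 6), Rational(1, 2))), Add(406, 290)) = Mul(Mul(Rational(1, 2), Pow(Pow(Add(-2, 6), Rational(1, 2)), -1), Add(-2, Pow(Add(-2, 6), Rational(1, 2)))), Add(406, 290)) = Mul(Mul(Rational(1, 2), Pow(Pow(4, Rational(1, 2)), -1), Add(-2, Pow(4, Rational(1, 2)))), 696) = Mul(Mul(Rational(1, 2), Pow(2, -1), Add(-2, 2)), 696) = Mul(Mul(Rational(1, 2), Rational(1, 2), 0), 696) = Mul(0, 696) = 0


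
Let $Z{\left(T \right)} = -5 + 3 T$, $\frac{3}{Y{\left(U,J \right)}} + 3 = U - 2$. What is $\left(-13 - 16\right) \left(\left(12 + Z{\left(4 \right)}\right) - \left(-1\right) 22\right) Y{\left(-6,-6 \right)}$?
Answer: $\frac{3567}{11} \approx 324.27$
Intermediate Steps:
$Y{\left(U,J \right)} = \frac{3}{-5 + U}$ ($Y{\left(U,J \right)} = \frac{3}{-3 + \left(U - 2\right)} = \frac{3}{-3 + \left(-2 + U\right)} = \frac{3}{-5 + U}$)
$\left(-13 - 16\right) \left(\left(12 + Z{\left(4 \right)}\right) - \left(-1\right) 22\right) Y{\left(-6,-6 \right)} = \left(-13 - 16\right) \left(\left(12 + \left(-5 + 3 \cdot 4\right)\right) - \left(-1\right) 22\right) \frac{3}{-5 - 6} = \left(-13 - 16\right) \left(\left(12 + \left(-5 + 12\right)\right) - -22\right) \frac{3}{-11} = - 29 \left(\left(12 + 7\right) + 22\right) 3 \left(- \frac{1}{11}\right) = - 29 \left(19 + 22\right) \left(- \frac{3}{11}\right) = \left(-29\right) 41 \left(- \frac{3}{11}\right) = \left(-1189\right) \left(- \frac{3}{11}\right) = \frac{3567}{11}$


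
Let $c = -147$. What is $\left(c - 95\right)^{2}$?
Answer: $58564$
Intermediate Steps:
$\left(c - 95\right)^{2} = \left(-147 - 95\right)^{2} = \left(-242\right)^{2} = 58564$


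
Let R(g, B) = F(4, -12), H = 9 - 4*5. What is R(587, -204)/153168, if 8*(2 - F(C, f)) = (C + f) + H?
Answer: 35/1225344 ≈ 2.8563e-5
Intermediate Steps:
H = -11 (H = 9 - 20 = -11)
F(C, f) = 27/8 - C/8 - f/8 (F(C, f) = 2 - ((C + f) - 11)/8 = 2 - (-11 + C + f)/8 = 2 + (11/8 - C/8 - f/8) = 27/8 - C/8 - f/8)
R(g, B) = 35/8 (R(g, B) = 27/8 - ⅛*4 - ⅛*(-12) = 27/8 - ½ + 3/2 = 35/8)
R(587, -204)/153168 = (35/8)/153168 = (35/8)*(1/153168) = 35/1225344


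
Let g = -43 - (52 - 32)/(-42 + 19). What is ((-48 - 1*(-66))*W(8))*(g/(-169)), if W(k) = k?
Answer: 139536/3887 ≈ 35.898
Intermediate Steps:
g = -969/23 (g = -43 - 20/(-23) = -43 - 20*(-1)/23 = -43 - 1*(-20/23) = -43 + 20/23 = -969/23 ≈ -42.130)
((-48 - 1*(-66))*W(8))*(g/(-169)) = ((-48 - 1*(-66))*8)*(-969/23/(-169)) = ((-48 + 66)*8)*(-969/23*(-1/169)) = (18*8)*(969/3887) = 144*(969/3887) = 139536/3887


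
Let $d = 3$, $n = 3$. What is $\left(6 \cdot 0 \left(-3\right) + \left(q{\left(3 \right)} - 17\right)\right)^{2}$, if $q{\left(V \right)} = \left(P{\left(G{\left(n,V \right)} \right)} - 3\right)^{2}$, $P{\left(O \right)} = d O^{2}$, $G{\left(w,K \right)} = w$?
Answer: $312481$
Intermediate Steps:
$P{\left(O \right)} = 3 O^{2}$
$q{\left(V \right)} = 576$ ($q{\left(V \right)} = \left(3 \cdot 3^{2} - 3\right)^{2} = \left(3 \cdot 9 - 3\right)^{2} = \left(27 - 3\right)^{2} = 24^{2} = 576$)
$\left(6 \cdot 0 \left(-3\right) + \left(q{\left(3 \right)} - 17\right)\right)^{2} = \left(6 \cdot 0 \left(-3\right) + \left(576 - 17\right)\right)^{2} = \left(0 \left(-3\right) + 559\right)^{2} = \left(0 + 559\right)^{2} = 559^{2} = 312481$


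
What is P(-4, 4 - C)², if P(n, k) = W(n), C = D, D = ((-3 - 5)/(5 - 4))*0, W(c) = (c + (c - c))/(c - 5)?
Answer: 16/81 ≈ 0.19753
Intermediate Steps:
W(c) = c/(-5 + c) (W(c) = (c + 0)/(-5 + c) = c/(-5 + c))
D = 0 (D = -8/1*0 = -8*1*0 = -8*0 = 0)
C = 0
P(n, k) = n/(-5 + n)
P(-4, 4 - C)² = (-4/(-5 - 4))² = (-4/(-9))² = (-4*(-⅑))² = (4/9)² = 16/81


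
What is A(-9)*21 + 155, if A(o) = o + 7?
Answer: 113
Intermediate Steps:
A(o) = 7 + o
A(-9)*21 + 155 = (7 - 9)*21 + 155 = -2*21 + 155 = -42 + 155 = 113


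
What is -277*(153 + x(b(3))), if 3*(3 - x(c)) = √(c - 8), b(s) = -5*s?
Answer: -43212 + 277*I*√23/3 ≈ -43212.0 + 442.81*I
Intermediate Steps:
x(c) = 3 - √(-8 + c)/3 (x(c) = 3 - √(c - 8)/3 = 3 - √(-8 + c)/3)
-277*(153 + x(b(3))) = -277*(153 + (3 - √(-8 - 5*3)/3)) = -277*(153 + (3 - √(-8 - 15)/3)) = -277*(153 + (3 - I*√23/3)) = -277*(156 - I*√23/3) = -43212 + 277*I*√23/3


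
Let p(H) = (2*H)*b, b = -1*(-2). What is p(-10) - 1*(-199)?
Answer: 159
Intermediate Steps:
b = 2
p(H) = 4*H (p(H) = (2*H)*2 = 4*H)
p(-10) - 1*(-199) = 4*(-10) - 1*(-199) = -40 + 199 = 159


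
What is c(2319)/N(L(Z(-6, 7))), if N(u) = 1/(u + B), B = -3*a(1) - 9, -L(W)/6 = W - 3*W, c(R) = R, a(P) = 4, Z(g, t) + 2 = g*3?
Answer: -605259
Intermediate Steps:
Z(g, t) = -2 + 3*g (Z(g, t) = -2 + g*3 = -2 + 3*g)
L(W) = 12*W (L(W) = -6*(W - 3*W) = -(-12)*W = 12*W)
B = -21 (B = -3*4 - 9 = -12 - 9 = -21)
N(u) = 1/(-21 + u) (N(u) = 1/(u - 21) = 1/(-21 + u))
c(2319)/N(L(Z(-6, 7))) = 2319/(1/(-21 + 12*(-2 + 3*(-6)))) = 2319/(1/(-21 + 12*(-2 - 18))) = 2319/(1/(-21 + 12*(-20))) = 2319/(1/(-21 - 240)) = 2319/(1/(-261)) = 2319/(-1/261) = 2319*(-261) = -605259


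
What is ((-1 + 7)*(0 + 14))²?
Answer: 7056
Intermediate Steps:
((-1 + 7)*(0 + 14))² = (6*14)² = 84² = 7056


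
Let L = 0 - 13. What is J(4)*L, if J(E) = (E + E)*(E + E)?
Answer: -832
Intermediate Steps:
J(E) = 4*E² (J(E) = (2*E)*(2*E) = 4*E²)
L = -13
J(4)*L = (4*4²)*(-13) = (4*16)*(-13) = 64*(-13) = -832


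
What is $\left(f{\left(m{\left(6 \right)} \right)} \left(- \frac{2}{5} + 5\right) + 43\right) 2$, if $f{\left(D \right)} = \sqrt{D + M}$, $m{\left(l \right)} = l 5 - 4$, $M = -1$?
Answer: $132$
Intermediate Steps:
$m{\left(l \right)} = -4 + 5 l$ ($m{\left(l \right)} = 5 l - 4 = -4 + 5 l$)
$f{\left(D \right)} = \sqrt{-1 + D}$ ($f{\left(D \right)} = \sqrt{D - 1} = \sqrt{-1 + D}$)
$\left(f{\left(m{\left(6 \right)} \right)} \left(- \frac{2}{5} + 5\right) + 43\right) 2 = \left(\sqrt{-1 + \left(-4 + 5 \cdot 6\right)} \left(- \frac{2}{5} + 5\right) + 43\right) 2 = \left(\sqrt{-1 + \left(-4 + 30\right)} \left(\left(-2\right) \frac{1}{5} + 5\right) + 43\right) 2 = \left(\sqrt{-1 + 26} \left(- \frac{2}{5} + 5\right) + 43\right) 2 = \left(\sqrt{25} \cdot \frac{23}{5} + 43\right) 2 = \left(5 \cdot \frac{23}{5} + 43\right) 2 = \left(23 + 43\right) 2 = 66 \cdot 2 = 132$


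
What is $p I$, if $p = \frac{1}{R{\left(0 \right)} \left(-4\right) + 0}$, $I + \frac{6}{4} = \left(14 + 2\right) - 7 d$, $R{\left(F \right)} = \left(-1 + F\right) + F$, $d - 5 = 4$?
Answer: $- \frac{97}{8} \approx -12.125$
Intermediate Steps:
$d = 9$ ($d = 5 + 4 = 9$)
$R{\left(F \right)} = -1 + 2 F$
$I = - \frac{97}{2}$ ($I = - \frac{3}{2} + \left(\left(14 + 2\right) - 63\right) = - \frac{3}{2} + \left(16 - 63\right) = - \frac{3}{2} - 47 = - \frac{97}{2} \approx -48.5$)
$p = \frac{1}{4}$ ($p = \frac{1}{\left(-1 + 2 \cdot 0\right) \left(-4\right) + 0} = \frac{1}{\left(-1 + 0\right) \left(-4\right) + 0} = \frac{1}{\left(-1\right) \left(-4\right) + 0} = \frac{1}{4 + 0} = \frac{1}{4} \approx 0.25$)
$p I = \frac{1}{4} \left(- \frac{97}{2}\right) = - \frac{97}{8}$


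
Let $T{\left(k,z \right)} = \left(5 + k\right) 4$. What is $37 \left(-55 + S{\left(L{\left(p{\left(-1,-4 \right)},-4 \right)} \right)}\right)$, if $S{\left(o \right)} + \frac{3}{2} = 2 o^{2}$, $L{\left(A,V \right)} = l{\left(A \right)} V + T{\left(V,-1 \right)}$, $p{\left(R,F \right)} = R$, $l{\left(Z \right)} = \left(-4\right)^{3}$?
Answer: $\frac{10000619}{2} \approx 5.0003 \cdot 10^{6}$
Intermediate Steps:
$T{\left(k,z \right)} = 20 + 4 k$
$l{\left(Z \right)} = -64$
$L{\left(A,V \right)} = 20 - 60 V$ ($L{\left(A,V \right)} = - 64 V + \left(20 + 4 V\right) = 20 - 60 V$)
$S{\left(o \right)} = - \frac{3}{2} + 2 o^{2}$
$37 \left(-55 + S{\left(L{\left(p{\left(-1,-4 \right)},-4 \right)} \right)}\right) = 37 \left(-55 - \left(\frac{3}{2} - 2 \left(20 - -240\right)^{2}\right)\right) = 37 \left(-55 - \left(\frac{3}{2} - 2 \left(20 + 240\right)^{2}\right)\right) = 37 \left(-55 - \left(\frac{3}{2} - 2 \cdot 260^{2}\right)\right) = 37 \left(-55 + \left(- \frac{3}{2} + 2 \cdot 67600\right)\right) = 37 \left(-55 + \left(- \frac{3}{2} + 135200\right)\right) = 37 \left(-55 + \frac{270397}{2}\right) = 37 \cdot \frac{270287}{2} = \frac{10000619}{2}$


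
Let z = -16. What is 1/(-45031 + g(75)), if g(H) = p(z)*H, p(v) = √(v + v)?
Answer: -45031/2027970961 - 300*I*√2/2027970961 ≈ -2.2205e-5 - 2.0921e-7*I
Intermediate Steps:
p(v) = √2*√v (p(v) = √(2*v) = √2*√v)
g(H) = 4*I*H*√2 (g(H) = (√2*√(-16))*H = (√2*(4*I))*H = (4*I*√2)*H = 4*I*H*√2)
1/(-45031 + g(75)) = 1/(-45031 + 4*I*75*√2) = 1/(-45031 + 300*I*√2)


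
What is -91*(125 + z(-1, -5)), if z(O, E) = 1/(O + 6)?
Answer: -56966/5 ≈ -11393.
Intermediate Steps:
z(O, E) = 1/(6 + O)
-91*(125 + z(-1, -5)) = -91*(125 + 1/(6 - 1)) = -91*(125 + 1/5) = -91*626/5 = -56966/5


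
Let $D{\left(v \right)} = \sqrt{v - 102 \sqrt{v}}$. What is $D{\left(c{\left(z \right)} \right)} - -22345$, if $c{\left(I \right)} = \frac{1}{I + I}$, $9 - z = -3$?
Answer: $22345 + \frac{\sqrt{6 - 1224 \sqrt{6}}}{12} \approx 22345.0 + 4.5584 i$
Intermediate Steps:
$z = 12$ ($z = 9 - -3 = 9 + 3 = 12$)
$c{\left(I \right)} = \frac{1}{2 I}$
$D{\left(c{\left(z \right)} \right)} - -22345 = \sqrt{\frac{1}{2 \cdot 12} - 102 \sqrt{\frac{1}{2 \cdot 12}}} - -22345 = \sqrt{\frac{1}{2} \cdot \frac{1}{12} - 102 \sqrt{\frac{1}{2} \cdot \frac{1}{12}}} + 22345 = \sqrt{\frac{1}{24} - \frac{102}{2 \sqrt{6}}} + 22345 = \sqrt{\frac{1}{24} - 102 \frac{\sqrt{6}}{12}} + 22345 = \sqrt{\frac{1}{24} - \frac{17 \sqrt{6}}{2}} + 22345 = 22345 + \sqrt{\frac{1}{24} - \frac{17 \sqrt{6}}{2}}$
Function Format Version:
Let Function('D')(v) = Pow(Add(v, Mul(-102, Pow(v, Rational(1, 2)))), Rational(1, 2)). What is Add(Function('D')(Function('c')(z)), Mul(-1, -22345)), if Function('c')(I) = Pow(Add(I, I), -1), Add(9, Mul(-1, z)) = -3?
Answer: Add(22345, Mul(Rational(1, 12), Pow(Add(6, Mul(-1224, Pow(6, Rational(1, 2)))), Rational(1, 2)))) ≈ Add(22345., Mul(4.5584, I))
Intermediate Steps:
z = 12 (z = Add(9, Mul(-1, -3)) = Add(9, 3) = 12)
Function('c')(I) = Mul(Rational(1, 2), Pow(I, -1)) (Function('c')(I) = Pow(Mul(2, I), -1) = Mul(Rational(1, 2), Pow(I, -1)))
Add(Function('D')(Function('c')(z)), Mul(-1, -22345)) = Add(Pow(Add(Mul(Rational(1, 2), Pow(12, -1)), Mul(-102, Pow(Mul(Rational(1, 2), Pow(12, -1)), Rational(1, 2)))), Rational(1, 2)), Mul(-1, -22345)) = Add(Pow(Add(Mul(Rational(1, 2), Rational(1, 12)), Mul(-102, Pow(Mul(Rational(1, 2), Rational(1, 12)), Rational(1, 2)))), Rational(1, 2)), 22345) = Add(Pow(Add(Rational(1, 24), Mul(-102, Pow(Rational(1, 24), Rational(1, 2)))), Rational(1, 2)), 22345) = Add(Pow(Add(Rational(1, 24), Mul(-102, Mul(Rational(1, 12), Pow(6, Rational(1, 2))))), Rational(1, 2)), 22345) = Add(Pow(Add(Rational(1, 24), Mul(Rational(-17, 2), Pow(6, Rational(1, 2)))), Rational(1, 2)), 22345) = Add(22345, Pow(Add(Rational(1, 24), Mul(Rational(-17, 2), Pow(6, Rational(1, 2)))), Rational(1, 2)))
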